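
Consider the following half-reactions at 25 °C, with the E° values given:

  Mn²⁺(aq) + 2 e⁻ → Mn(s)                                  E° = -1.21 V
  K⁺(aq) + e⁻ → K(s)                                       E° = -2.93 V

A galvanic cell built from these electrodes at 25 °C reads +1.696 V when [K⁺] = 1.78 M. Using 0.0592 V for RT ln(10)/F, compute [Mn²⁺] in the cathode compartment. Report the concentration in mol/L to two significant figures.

0.49 M

Mn²⁺/Mn is the cathode, K⁺/K the anode: E°cell = +1.72 V, n = 2.
Overall reaction: Mn²⁺(aq) + 2 K(s) → Mn(s) + 2 K⁺(aq); Q = [K⁺]^2/[Mn²⁺]^1.
From E = E° − (0.0592/n) log Q: log Q = (E° − E)·n/0.0592 = (+1.72 − (+1.696))·2/0.0592 = 0.8108.
So 1·log[Mn²⁺] = 2·log(1.78) − log Q = 0.5008 − (0.8108) = -0.3100; [Mn²⁺] = 10^(-0.3100) ≈ 0.49 M.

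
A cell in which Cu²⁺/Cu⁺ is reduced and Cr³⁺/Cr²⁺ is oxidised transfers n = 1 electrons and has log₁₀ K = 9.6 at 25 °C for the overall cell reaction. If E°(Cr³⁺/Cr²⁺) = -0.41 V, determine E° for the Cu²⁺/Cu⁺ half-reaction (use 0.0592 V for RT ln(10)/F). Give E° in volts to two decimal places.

+0.16 V

E°cell = (0.0592/n)·log K = (0.0592/1)(9.6) = +0.568 V.
Since Cu²⁺/Cu⁺ is the cathode and Cr³⁺/Cr²⁺ the anode, E°cell = E°(Cu²⁺/Cu⁺) − E°(Cr³⁺/Cr²⁺).
So E°(Cu²⁺/Cu⁺) = E°cell + E°(Cr³⁺/Cr²⁺) = +0.568 + (-0.41) = +0.16 V.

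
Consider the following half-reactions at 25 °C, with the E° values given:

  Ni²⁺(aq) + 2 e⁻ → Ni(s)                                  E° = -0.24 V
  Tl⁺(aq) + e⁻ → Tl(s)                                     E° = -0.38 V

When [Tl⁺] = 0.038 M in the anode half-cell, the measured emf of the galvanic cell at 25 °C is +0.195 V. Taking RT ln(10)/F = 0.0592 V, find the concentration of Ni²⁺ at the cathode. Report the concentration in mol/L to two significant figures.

Ni²⁺/Ni is the cathode, Tl⁺/Tl the anode: E°cell = +0.14 V, n = 2.
Overall reaction: Ni²⁺(aq) + 2 Tl(s) → Ni(s) + 2 Tl⁺(aq); Q = [Tl⁺]^2/[Ni²⁺]^1.
From E = E° − (0.0592/n) log Q: log Q = (E° − E)·n/0.0592 = (+0.14 − (+0.195))·2/0.0592 = -1.8581.
So 1·log[Ni²⁺] = 2·log(0.038) − log Q = -2.8404 − (-1.8581) = -0.9823; [Ni²⁺] = 10^(-0.9823) ≈ 0.10 M.

0.10 M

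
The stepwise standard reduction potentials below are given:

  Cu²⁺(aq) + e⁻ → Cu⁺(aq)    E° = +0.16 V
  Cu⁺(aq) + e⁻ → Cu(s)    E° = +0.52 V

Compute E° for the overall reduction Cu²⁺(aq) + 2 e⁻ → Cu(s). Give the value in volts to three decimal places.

Since ΔG° = −nFE° is additive over sequential reductions, n₃E°₃ = n₁E°₁ + n₂E°₂.
E°₃ = (1×+0.16 + 1×+0.52) / 2 = (+0.680) / 2 = +0.340 V.

+0.340 V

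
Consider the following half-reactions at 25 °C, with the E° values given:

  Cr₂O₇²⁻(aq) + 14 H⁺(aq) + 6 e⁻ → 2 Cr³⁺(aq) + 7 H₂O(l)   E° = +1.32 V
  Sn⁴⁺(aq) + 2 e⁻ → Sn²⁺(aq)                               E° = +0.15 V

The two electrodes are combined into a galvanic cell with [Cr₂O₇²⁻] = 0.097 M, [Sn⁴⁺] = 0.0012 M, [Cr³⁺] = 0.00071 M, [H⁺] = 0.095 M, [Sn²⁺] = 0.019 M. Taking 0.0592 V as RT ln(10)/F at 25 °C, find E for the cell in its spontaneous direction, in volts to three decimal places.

Cr₂O₇²⁻/Cr³⁺ is the cathode (higher E°), Sn⁴⁺/Sn²⁺ the anode: E°cell = +1.32 − (+0.15) = +1.17 V, n = 6.
Overall: Cr₂O₇²⁻(aq) + 14 H⁺(aq) + 3 Sn²⁺(aq) → 2 Cr³⁺(aq) + 7 H₂O(l) + 3 Sn⁴⁺(aq)
Q = [Cr³⁺]^2·[Sn⁴⁺]^3 / ([Cr₂O₇²⁻]·[H⁺]^14·[Sn²⁺]^3); log Q = 5.429.
E = E° − (0.0592/n) log Q = +1.17 − (0.0592/6)(5.429) = +1.116 V.

+1.116 V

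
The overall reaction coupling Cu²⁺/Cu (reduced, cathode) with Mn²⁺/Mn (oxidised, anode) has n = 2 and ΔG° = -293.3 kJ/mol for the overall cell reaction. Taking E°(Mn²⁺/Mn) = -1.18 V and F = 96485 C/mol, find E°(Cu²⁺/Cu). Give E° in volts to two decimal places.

+0.34 V

E°cell = −ΔG°/(nF) = −(-293.3×10³)/((2)(96485)) = +1.520 V.
Since Cu²⁺/Cu is the cathode and Mn²⁺/Mn the anode, E°cell = E°(Cu²⁺/Cu) − E°(Mn²⁺/Mn).
So E°(Cu²⁺/Cu) = E°cell + E°(Mn²⁺/Mn) = +1.520 + (-1.18) = +0.34 V.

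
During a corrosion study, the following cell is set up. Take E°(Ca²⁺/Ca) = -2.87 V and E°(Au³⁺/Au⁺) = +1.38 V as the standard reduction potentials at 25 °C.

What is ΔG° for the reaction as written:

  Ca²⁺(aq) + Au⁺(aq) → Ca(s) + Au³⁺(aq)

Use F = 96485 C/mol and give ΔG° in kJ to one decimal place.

+820.1 kJ

As written, Ca²⁺/Ca is reduced (cathode) and Au³⁺/Au⁺ is oxidised (anode), so E°cell = (-2.87) − (+1.38) = -4.25 V.
Balancing electrons gives n = 2.
ΔG° = −nFE° = −(2)(96485)(-4.25) = 820,122 J = +820.1 kJ.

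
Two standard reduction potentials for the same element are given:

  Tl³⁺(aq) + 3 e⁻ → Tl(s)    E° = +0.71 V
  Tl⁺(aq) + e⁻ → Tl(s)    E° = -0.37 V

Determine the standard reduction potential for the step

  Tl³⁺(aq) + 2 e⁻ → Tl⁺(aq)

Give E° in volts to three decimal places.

+1.250 V

Sequential free energies add, so n₃E°₃ = n₁E°₁ + n₂E°₂.
With n₃ = 3, and the known step contributing 1×(-0.37) V, the unknown satisfies 2·E° = 3×(+0.71) − 1×(-0.37) = +2.500.
E° = +2.500 / 2 = +1.250 V.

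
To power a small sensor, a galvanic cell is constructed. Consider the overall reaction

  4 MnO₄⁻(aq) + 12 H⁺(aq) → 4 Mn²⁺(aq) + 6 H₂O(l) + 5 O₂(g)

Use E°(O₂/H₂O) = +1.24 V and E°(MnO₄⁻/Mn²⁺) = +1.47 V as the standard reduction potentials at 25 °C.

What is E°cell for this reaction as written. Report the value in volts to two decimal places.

The MnO₄⁻/Mn²⁺ couple has the higher reduction potential, so it is the cathode; O₂/H₂O is oxidised at the anode.
E°cell = E°(cathode) − E°(anode) = (+1.47) − (+1.24) = +0.23 V.
Since E°cell > 0, the reaction is spontaneous under standard conditions.

+0.23 V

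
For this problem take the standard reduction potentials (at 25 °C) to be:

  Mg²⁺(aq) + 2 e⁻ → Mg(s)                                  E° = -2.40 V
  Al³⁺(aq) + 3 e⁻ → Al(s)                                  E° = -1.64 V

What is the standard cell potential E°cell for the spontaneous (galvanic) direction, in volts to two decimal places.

+0.76 V

The Al³⁺/Al couple has the higher reduction potential, so it is the cathode; Mg²⁺/Mg is oxidised at the anode.
E°cell = E°(cathode) − E°(anode) = (-1.64) − (-2.40) = +0.76 V.
Since E°cell > 0, the reaction is spontaneous under standard conditions.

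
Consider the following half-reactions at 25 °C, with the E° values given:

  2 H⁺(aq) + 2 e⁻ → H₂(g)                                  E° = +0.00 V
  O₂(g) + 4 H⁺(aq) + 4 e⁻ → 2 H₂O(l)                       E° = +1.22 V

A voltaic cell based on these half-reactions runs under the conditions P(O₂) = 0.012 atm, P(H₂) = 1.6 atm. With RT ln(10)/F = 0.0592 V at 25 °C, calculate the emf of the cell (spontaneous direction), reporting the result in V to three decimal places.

+1.198 V

O₂/H₂O is the cathode (higher E°), H⁺/H₂ the anode: E°cell = +1.22 − (+0.00) = +1.22 V, n = 4.
Overall: O₂(g) + 2 H₂(g) → 2 H₂O(l)
Q = 1 / (P(O₂)·P(H₂)^2); log Q = 1.513.
E = E° − (0.0592/n) log Q = +1.22 − (0.0592/4)(1.513) = +1.198 V.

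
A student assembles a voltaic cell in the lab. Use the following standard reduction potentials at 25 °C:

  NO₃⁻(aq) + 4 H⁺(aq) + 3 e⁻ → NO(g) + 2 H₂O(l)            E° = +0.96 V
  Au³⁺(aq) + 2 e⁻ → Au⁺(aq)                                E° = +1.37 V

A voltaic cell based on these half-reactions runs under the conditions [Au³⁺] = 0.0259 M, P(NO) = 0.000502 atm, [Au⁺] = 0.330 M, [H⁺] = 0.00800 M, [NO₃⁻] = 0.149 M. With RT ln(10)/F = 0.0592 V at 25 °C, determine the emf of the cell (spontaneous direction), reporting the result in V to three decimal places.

Au³⁺/Au⁺ is the cathode (higher E°), NO₃⁻/NO the anode: E°cell = +1.37 − (+0.96) = +0.41 V, n = 6.
Overall: 3 Au³⁺(aq) + 2 NO(g) + 4 H₂O(l) → 3 Au⁺(aq) + 2 NO₃⁻(aq) + 8 H⁺(aq)
Q = [Au⁺]^3·[NO₃⁻]^2·[H⁺]^8 / ([Au³⁺]^3·P(NO)^2); log Q = -8.515.
E = E° − (0.0592/n) log Q = +0.41 − (0.0592/6)(-8.515) = +0.494 V.

+0.494 V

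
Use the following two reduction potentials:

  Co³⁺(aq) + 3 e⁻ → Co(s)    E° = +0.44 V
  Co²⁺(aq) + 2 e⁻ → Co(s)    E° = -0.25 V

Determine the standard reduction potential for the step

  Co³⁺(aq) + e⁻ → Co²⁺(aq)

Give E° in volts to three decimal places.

Sequential free energies add, so n₃E°₃ = n₁E°₁ + n₂E°₂.
With n₃ = 3, and the known step contributing 2×(-0.25) V, the unknown satisfies 1·E° = 3×(+0.44) − 2×(-0.25) = +1.820.
E° = +1.820 / 1 = +1.820 V.

+1.820 V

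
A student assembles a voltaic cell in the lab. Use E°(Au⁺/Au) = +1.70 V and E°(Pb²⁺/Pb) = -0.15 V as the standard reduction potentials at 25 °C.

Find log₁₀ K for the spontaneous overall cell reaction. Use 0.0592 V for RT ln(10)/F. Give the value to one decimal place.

62.5

Cathode: Au⁺/Au; anode: Pb²⁺/Pb. E°cell = +1.85 V, n = 2.
log K = nE°cell / 0.0592 = (2)(+1.85) / 0.0592 = 62.5.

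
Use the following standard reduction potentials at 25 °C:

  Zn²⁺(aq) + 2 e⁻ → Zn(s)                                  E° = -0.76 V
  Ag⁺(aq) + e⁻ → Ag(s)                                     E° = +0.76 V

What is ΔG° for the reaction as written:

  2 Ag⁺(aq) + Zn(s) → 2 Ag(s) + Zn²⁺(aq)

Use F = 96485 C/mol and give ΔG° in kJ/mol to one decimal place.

-293.3 kJ/mol

As written, Ag⁺/Ag is reduced (cathode) and Zn²⁺/Zn is oxidised (anode), so E°cell = (+0.76) − (-0.76) = +1.52 V.
Balancing electrons gives n = 2.
ΔG° = −nFE° = −(2)(96485)(+1.52) = -293,314 J = -293.3 kJ/mol.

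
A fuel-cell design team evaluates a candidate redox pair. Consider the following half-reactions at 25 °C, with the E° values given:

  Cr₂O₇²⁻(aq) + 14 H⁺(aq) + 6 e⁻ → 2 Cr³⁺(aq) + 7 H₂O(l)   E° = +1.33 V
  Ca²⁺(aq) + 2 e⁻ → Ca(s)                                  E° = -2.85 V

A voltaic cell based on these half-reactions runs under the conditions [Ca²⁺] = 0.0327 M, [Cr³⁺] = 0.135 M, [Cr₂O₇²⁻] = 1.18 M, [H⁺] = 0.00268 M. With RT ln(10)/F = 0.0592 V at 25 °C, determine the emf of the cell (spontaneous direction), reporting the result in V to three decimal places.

+3.887 V

Cr₂O₇²⁻/Cr³⁺ is the cathode (higher E°), Ca²⁺/Ca the anode: E°cell = +1.33 − (-2.85) = +4.18 V, n = 6.
Overall: Cr₂O₇²⁻(aq) + 14 H⁺(aq) + 3 Ca(s) → 2 Cr³⁺(aq) + 7 H₂O(l) + 3 Ca²⁺(aq)
Q = [Cr³⁺]^2·[Ca²⁺]^3 / ([Cr₂O₇²⁻]·[H⁺]^14); log Q = 29.739.
E = E° − (0.0592/n) log Q = +4.18 − (0.0592/6)(29.739) = +3.887 V.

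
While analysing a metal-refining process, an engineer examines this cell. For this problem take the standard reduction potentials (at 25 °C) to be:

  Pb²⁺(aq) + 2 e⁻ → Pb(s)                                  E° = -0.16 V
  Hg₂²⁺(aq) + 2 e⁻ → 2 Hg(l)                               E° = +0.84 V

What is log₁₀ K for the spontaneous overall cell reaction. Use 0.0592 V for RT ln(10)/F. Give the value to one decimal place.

33.8

Cathode: Hg₂²⁺/Hg; anode: Pb²⁺/Pb. E°cell = +1.00 V, n = 2.
log K = nE°cell / 0.0592 = (2)(+1.00) / 0.0592 = 33.8.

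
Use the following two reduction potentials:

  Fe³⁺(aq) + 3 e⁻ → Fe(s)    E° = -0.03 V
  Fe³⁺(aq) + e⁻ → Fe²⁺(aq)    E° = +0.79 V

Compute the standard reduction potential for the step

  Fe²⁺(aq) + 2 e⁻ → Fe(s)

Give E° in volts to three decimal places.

Sequential free energies add, so n₃E°₃ = n₁E°₁ + n₂E°₂.
With n₃ = 3, and the known step contributing 1×(+0.79) V, the unknown satisfies 2·E° = 3×(-0.03) − 1×(+0.79) = -0.880.
E° = -0.880 / 2 = -0.440 V.

-0.440 V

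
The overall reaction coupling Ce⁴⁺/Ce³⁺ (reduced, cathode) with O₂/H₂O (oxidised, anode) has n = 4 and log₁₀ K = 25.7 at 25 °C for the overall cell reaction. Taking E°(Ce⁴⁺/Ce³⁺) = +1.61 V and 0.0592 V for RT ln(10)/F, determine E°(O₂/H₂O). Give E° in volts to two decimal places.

E°cell = (0.0592/n)·log K = (0.0592/4)(25.7) = +0.380 V.
Since Ce⁴⁺/Ce³⁺ is the cathode and O₂/H₂O the anode, E°cell = E°(Ce⁴⁺/Ce³⁺) − E°(O₂/H₂O).
So E°(O₂/H₂O) = E°(Ce⁴⁺/Ce³⁺) − E°cell = (+1.61) − (+0.380) = +1.23 V.

+1.23 V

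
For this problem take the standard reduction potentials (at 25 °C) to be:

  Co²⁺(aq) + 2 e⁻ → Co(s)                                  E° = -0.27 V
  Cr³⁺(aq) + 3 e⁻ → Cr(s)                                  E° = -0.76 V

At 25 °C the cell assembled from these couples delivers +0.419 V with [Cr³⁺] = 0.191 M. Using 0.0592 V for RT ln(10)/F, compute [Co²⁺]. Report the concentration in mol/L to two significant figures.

Co²⁺/Co is the cathode, Cr³⁺/Cr the anode: E°cell = +0.49 V, n = 6.
Overall reaction: 3 Co²⁺(aq) + 2 Cr(s) → 3 Co(s) + 2 Cr³⁺(aq); Q = [Cr³⁺]^2/[Co²⁺]^3.
From E = E° − (0.0592/n) log Q: log Q = (E° − E)·n/0.0592 = (+0.49 − (+0.419))·6/0.0592 = 7.1959.
So 3·log[Co²⁺] = 2·log(0.191) − log Q = -1.4379 − (7.1959) = -8.6338; log[Co²⁺] = -8.6338 / 3 = -2.8779; [Co²⁺] = 10^(-2.8779) ≈ 0.0013 M.

0.0013 M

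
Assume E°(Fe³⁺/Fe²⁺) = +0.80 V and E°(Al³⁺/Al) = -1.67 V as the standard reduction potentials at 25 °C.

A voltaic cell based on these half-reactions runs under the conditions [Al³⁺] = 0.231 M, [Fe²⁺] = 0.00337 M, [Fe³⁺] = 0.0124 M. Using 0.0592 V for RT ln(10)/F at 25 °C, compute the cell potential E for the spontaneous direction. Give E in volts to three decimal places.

Fe³⁺/Fe²⁺ is the cathode (higher E°), Al³⁺/Al the anode: E°cell = +0.80 − (-1.67) = +2.47 V, n = 3.
Overall: 3 Fe³⁺(aq) + Al(s) → 3 Fe²⁺(aq) + Al³⁺(aq)
Q = [Fe²⁺]^3·[Al³⁺] / ([Fe³⁺]^3); log Q = -2.334.
E = E° − (0.0592/n) log Q = +2.47 − (0.0592/3)(-2.334) = +2.516 V.

+2.516 V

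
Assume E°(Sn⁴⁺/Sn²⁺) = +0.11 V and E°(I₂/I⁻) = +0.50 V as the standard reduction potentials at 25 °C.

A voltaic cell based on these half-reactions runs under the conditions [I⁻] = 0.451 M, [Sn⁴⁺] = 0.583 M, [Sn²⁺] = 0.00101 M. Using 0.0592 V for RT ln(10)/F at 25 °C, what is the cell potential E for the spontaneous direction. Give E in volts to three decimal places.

I₂/I⁻ is the cathode (higher E°), Sn⁴⁺/Sn²⁺ the anode: E°cell = +0.50 − (+0.11) = +0.39 V, n = 2.
Overall: I₂(s) + Sn²⁺(aq) → 2 I⁻(aq) + Sn⁴⁺(aq)
Q = [I⁻]^2·[Sn⁴⁺] / ([Sn²⁺]); log Q = 2.070.
E = E° − (0.0592/n) log Q = +0.39 − (0.0592/2)(2.070) = +0.329 V.

+0.329 V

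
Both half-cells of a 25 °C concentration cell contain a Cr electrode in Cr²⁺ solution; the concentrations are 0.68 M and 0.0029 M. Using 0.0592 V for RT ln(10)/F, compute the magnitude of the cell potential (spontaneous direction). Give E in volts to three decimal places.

+0.070 V

For a concentration cell E°cell = 0. The 0.68 M side is the cathode (reduction is favoured where [Cr²⁺] is higher).
With n = 2, E = −(0.0592/2) log([Cr²⁺]ₐₙ/[Cr²⁺]꜀ₐₜ) = −(0.0592/2) log(0.0029/0.68) = −(0.0592/2)(-2.370) = +0.070 V.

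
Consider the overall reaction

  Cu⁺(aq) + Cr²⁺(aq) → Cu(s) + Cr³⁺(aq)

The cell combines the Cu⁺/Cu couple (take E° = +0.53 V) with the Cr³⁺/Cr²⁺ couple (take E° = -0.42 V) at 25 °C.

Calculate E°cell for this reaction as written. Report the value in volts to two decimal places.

+0.95 V

The Cu⁺/Cu couple has the higher reduction potential, so it is the cathode; Cr³⁺/Cr²⁺ is oxidised at the anode.
E°cell = E°(cathode) − E°(anode) = (+0.53) − (-0.42) = +0.95 V.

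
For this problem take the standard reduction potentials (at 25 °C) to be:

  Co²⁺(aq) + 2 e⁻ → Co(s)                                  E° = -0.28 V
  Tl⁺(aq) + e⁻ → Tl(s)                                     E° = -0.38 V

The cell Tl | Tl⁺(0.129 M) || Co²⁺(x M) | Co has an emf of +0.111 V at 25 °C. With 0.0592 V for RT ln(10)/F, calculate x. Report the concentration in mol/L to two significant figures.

Co²⁺/Co is the cathode, Tl⁺/Tl the anode: E°cell = +0.10 V, n = 2.
Overall reaction: Co²⁺(aq) + 2 Tl(s) → Co(s) + 2 Tl⁺(aq); Q = [Tl⁺]^2/[Co²⁺]^1.
From E = E° − (0.0592/n) log Q: log Q = (E° − E)·n/0.0592 = (+0.10 − (+0.111))·2/0.0592 = -0.3716.
So 1·log[Co²⁺] = 2·log(0.129) − log Q = -1.7788 − (-0.3716) = -1.4072; [Co²⁺] = 10^(-1.4072) ≈ 0.039 M.

0.039 M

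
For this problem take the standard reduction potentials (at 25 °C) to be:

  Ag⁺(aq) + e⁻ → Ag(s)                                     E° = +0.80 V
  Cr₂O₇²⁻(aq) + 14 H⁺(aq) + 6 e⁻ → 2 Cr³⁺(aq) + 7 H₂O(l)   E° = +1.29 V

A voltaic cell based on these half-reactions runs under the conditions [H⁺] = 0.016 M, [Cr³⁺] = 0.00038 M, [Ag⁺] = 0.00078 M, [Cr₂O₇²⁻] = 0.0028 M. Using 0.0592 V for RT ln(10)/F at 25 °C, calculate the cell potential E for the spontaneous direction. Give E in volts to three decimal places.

+0.468 V

Cr₂O₇²⁻/Cr³⁺ is the cathode (higher E°), Ag⁺/Ag the anode: E°cell = +1.29 − (+0.80) = +0.49 V, n = 6.
Overall: Cr₂O₇²⁻(aq) + 14 H⁺(aq) + 6 Ag(s) → 2 Cr³⁺(aq) + 7 H₂O(l) + 6 Ag⁺(aq)
Q = [Cr³⁺]^2·[Ag⁺]^6 / ([Cr₂O₇²⁻]·[H⁺]^14); log Q = 2.207.
E = E° − (0.0592/n) log Q = +0.49 − (0.0592/6)(2.207) = +0.468 V.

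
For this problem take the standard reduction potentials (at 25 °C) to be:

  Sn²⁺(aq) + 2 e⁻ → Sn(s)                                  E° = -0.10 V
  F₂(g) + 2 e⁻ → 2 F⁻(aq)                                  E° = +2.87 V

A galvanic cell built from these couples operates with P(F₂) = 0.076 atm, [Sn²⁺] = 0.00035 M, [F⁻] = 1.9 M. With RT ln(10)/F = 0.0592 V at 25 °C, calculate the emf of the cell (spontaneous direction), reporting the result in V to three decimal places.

F₂/F⁻ is the cathode (higher E°), Sn²⁺/Sn the anode: E°cell = +2.87 − (-0.10) = +2.97 V, n = 2.
Overall: F₂(g) + Sn(s) → 2 F⁻(aq) + Sn²⁺(aq)
Q = [F⁻]^2·[Sn²⁺] / (P(F₂)); log Q = -1.779.
E = E° − (0.0592/n) log Q = +2.97 − (0.0592/2)(-1.779) = +3.023 V.

+3.023 V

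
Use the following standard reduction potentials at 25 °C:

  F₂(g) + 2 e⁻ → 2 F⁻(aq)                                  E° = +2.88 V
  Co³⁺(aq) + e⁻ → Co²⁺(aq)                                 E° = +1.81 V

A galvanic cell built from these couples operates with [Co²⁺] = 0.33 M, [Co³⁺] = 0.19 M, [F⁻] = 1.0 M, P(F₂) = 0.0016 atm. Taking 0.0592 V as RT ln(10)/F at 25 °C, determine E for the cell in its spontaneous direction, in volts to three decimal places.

+1.001 V

F₂/F⁻ is the cathode (higher E°), Co³⁺/Co²⁺ the anode: E°cell = +2.88 − (+1.81) = +1.07 V, n = 2.
Overall: F₂(g) + 2 Co²⁺(aq) → 2 F⁻(aq) + 2 Co³⁺(aq)
Q = [F⁻]^2·[Co³⁺]^2 / (P(F₂)·[Co²⁺]^2); log Q = 2.316.
E = E° − (0.0592/n) log Q = +1.07 − (0.0592/2)(2.316) = +1.001 V.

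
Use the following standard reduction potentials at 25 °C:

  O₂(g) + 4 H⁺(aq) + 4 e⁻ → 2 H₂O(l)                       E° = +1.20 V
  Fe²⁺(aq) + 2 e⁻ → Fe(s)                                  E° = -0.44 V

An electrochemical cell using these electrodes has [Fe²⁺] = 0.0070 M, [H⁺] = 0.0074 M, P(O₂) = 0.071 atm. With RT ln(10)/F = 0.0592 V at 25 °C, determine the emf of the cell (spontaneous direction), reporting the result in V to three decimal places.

+1.561 V

O₂/H₂O is the cathode (higher E°), Fe²⁺/Fe the anode: E°cell = +1.20 − (-0.44) = +1.64 V, n = 4.
Overall: O₂(g) + 4 H⁺(aq) + 2 Fe(s) → 2 H₂O(l) + 2 Fe²⁺(aq)
Q = [Fe²⁺]^2 / (P(O₂)·[H⁺]^4); log Q = 5.362.
E = E° − (0.0592/n) log Q = +1.64 − (0.0592/4)(5.362) = +1.561 V.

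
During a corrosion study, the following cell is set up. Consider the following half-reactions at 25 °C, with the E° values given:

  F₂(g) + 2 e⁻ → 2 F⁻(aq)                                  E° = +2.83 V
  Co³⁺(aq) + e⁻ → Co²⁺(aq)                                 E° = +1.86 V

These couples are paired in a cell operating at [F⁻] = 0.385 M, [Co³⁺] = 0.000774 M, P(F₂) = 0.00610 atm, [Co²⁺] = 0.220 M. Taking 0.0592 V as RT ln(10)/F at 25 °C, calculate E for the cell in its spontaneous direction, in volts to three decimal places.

F₂/F⁻ is the cathode (higher E°), Co³⁺/Co²⁺ the anode: E°cell = +2.83 − (+1.86) = +0.97 V, n = 2.
Overall: F₂(g) + 2 Co²⁺(aq) → 2 F⁻(aq) + 2 Co³⁺(aq)
Q = [F⁻]^2·[Co³⁺]^2 / (P(F₂)·[Co²⁺]^2); log Q = -3.522.
E = E° − (0.0592/n) log Q = +0.97 − (0.0592/2)(-3.522) = +1.074 V.

+1.074 V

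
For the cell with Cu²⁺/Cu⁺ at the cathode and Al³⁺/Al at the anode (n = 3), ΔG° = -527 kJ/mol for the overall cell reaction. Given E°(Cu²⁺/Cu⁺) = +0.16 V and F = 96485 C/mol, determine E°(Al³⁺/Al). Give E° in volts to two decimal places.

-1.66 V

E°cell = −ΔG°/(nF) = −(-527×10³)/((3)(96485)) = +1.821 V.
Since Cu²⁺/Cu⁺ is the cathode and Al³⁺/Al the anode, E°cell = E°(Cu²⁺/Cu⁺) − E°(Al³⁺/Al).
So E°(Al³⁺/Al) = E°(Cu²⁺/Cu⁺) − E°cell = (+0.16) − (+1.821) = -1.66 V.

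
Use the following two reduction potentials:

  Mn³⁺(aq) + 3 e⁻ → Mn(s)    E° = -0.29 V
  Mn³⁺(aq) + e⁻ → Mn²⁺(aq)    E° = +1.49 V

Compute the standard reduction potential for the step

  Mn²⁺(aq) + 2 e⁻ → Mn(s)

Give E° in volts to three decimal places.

Sequential free energies add, so n₃E°₃ = n₁E°₁ + n₂E°₂.
With n₃ = 3, and the known step contributing 1×(+1.49) V, the unknown satisfies 2·E° = 3×(-0.29) − 1×(+1.49) = -2.360.
E° = -2.360 / 2 = -1.180 V.

-1.180 V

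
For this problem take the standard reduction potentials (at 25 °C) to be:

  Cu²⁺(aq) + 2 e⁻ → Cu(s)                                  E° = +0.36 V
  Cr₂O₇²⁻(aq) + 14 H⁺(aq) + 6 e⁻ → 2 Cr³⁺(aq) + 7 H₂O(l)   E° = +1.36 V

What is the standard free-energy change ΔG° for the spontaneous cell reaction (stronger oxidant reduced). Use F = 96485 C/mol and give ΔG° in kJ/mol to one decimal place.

Cr₂O₇²⁻/Cr³⁺ (E° = +1.36 V) is the cathode; Cu²⁺/Cu (E° = +0.36 V) is the anode, so E°cell = +1.00 V.
Balancing electrons gives n = 6 (lcm of 6 and 2).
ΔG° = −nFE° = −(6)(96485)(+1.00) = -578,910 J = -578.9 kJ/mol.

-578.9 kJ/mol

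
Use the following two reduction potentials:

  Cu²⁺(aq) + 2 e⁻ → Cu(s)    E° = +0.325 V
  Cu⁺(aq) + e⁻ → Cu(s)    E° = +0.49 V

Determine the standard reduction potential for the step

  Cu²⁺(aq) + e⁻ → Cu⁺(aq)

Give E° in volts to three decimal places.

Sequential free energies add, so n₃E°₃ = n₁E°₁ + n₂E°₂.
With n₃ = 2, and the known step contributing 1×(+0.49) V, the unknown satisfies 1·E° = 2×(+0.325) − 1×(+0.49) = +0.160.
E° = +0.160 / 1 = +0.160 V.

+0.160 V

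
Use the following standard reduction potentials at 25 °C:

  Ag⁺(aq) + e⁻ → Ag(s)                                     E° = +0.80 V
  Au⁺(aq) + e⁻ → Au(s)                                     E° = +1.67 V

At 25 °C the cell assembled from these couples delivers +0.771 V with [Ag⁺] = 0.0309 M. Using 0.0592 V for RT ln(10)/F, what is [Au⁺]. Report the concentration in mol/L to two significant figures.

0.00066 M

Au⁺/Au is the cathode, Ag⁺/Ag the anode: E°cell = +0.87 V, n = 1.
Overall reaction: Au⁺(aq) + Ag(s) → Au(s) + Ag⁺(aq); Q = [Ag⁺]^1/[Au⁺]^1.
From E = E° − (0.0592/n) log Q: log Q = (E° − E)·n/0.0592 = (+0.87 − (+0.771))·1/0.0592 = 1.6723.
So 1·log[Au⁺] = 1·log(0.0309) − log Q = -1.5100 − (1.6723) = -3.1823; [Au⁺] = 10^(-3.1823) ≈ 0.00066 M.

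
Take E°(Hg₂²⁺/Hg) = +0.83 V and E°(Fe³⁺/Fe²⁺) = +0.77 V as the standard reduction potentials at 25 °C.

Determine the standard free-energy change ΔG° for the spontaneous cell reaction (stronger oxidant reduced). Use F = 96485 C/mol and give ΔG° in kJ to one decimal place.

Hg₂²⁺/Hg (E° = +0.83 V) is the cathode; Fe³⁺/Fe²⁺ (E° = +0.77 V) is the anode, so E°cell = +0.06 V.
Balancing electrons gives n = 2 (lcm of 2 and 1).
ΔG° = −nFE° = −(2)(96485)(+0.06) = -11,578 J = -11.6 kJ.

-11.6 kJ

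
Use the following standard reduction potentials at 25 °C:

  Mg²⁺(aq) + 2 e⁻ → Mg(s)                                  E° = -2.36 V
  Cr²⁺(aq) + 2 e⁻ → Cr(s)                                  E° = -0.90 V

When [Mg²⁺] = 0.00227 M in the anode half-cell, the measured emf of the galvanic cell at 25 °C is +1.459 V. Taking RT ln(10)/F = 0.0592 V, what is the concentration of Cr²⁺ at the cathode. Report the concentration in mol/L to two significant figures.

Cr²⁺/Cr is the cathode, Mg²⁺/Mg the anode: E°cell = +1.46 V, n = 2.
Overall reaction: Cr²⁺(aq) + Mg(s) → Cr(s) + Mg²⁺(aq); Q = [Mg²⁺]^1/[Cr²⁺]^1.
From E = E° − (0.0592/n) log Q: log Q = (E° − E)·n/0.0592 = (+1.46 − (+1.459))·2/0.0592 = 0.0338.
So 1·log[Cr²⁺] = 1·log(0.00227) − log Q = -2.6440 − (0.0338) = -2.6778; [Cr²⁺] = 10^(-2.6778) ≈ 0.0021 M.

0.0021 M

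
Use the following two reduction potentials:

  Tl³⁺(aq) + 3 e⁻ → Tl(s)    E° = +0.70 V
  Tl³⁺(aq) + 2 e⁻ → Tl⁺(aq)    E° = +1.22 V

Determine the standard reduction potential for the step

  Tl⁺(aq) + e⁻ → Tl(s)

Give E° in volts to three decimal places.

-0.340 V

Sequential free energies add, so n₃E°₃ = n₁E°₁ + n₂E°₂.
With n₃ = 3, and the known step contributing 2×(+1.22) V, the unknown satisfies 1·E° = 3×(+0.70) − 2×(+1.22) = -0.340.
E° = -0.340 / 1 = -0.340 V.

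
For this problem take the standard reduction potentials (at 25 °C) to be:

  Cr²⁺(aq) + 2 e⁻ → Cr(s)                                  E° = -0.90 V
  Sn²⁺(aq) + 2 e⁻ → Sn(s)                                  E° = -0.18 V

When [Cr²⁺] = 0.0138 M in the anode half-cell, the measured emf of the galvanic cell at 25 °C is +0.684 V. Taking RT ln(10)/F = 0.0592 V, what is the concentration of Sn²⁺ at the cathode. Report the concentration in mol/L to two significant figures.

0.00084 M

Sn²⁺/Sn is the cathode, Cr²⁺/Cr the anode: E°cell = +0.72 V, n = 2.
Overall reaction: Sn²⁺(aq) + Cr(s) → Sn(s) + Cr²⁺(aq); Q = [Cr²⁺]^1/[Sn²⁺]^1.
From E = E° − (0.0592/n) log Q: log Q = (E° − E)·n/0.0592 = (+0.72 − (+0.684))·2/0.0592 = 1.2162.
So 1·log[Sn²⁺] = 1·log(0.0138) − log Q = -1.8601 − (1.2162) = -3.0763; [Sn²⁺] = 10^(-3.0763) ≈ 0.00084 M.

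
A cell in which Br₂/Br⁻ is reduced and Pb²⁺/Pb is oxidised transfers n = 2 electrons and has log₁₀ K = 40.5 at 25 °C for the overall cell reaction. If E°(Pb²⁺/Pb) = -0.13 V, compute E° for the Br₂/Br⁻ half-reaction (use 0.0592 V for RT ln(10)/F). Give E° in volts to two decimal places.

+1.07 V

E°cell = (0.0592/n)·log K = (0.0592/2)(40.5) = +1.199 V.
Since Br₂/Br⁻ is the cathode and Pb²⁺/Pb the anode, E°cell = E°(Br₂/Br⁻) − E°(Pb²⁺/Pb).
So E°(Br₂/Br⁻) = E°cell + E°(Pb²⁺/Pb) = +1.199 + (-0.13) = +1.07 V.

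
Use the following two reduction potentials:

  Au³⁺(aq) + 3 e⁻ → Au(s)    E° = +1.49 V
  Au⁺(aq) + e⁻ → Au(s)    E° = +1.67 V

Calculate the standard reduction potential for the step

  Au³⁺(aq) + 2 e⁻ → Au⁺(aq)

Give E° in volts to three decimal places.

Sequential free energies add, so n₃E°₃ = n₁E°₁ + n₂E°₂.
With n₃ = 3, and the known step contributing 1×(+1.67) V, the unknown satisfies 2·E° = 3×(+1.49) − 1×(+1.67) = +2.800.
E° = +2.800 / 2 = +1.400 V.

+1.400 V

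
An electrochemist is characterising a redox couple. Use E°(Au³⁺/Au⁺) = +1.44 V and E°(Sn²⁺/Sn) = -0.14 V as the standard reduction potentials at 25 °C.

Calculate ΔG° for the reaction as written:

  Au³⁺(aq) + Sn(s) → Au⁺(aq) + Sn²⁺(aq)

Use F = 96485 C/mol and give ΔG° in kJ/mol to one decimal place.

-304.9 kJ/mol

As written, Au³⁺/Au⁺ is reduced (cathode) and Sn²⁺/Sn is oxidised (anode), so E°cell = (+1.44) − (-0.14) = +1.58 V.
Balancing electrons gives n = 2.
ΔG° = −nFE° = −(2)(96485)(+1.58) = -304,893 J = -304.9 kJ/mol.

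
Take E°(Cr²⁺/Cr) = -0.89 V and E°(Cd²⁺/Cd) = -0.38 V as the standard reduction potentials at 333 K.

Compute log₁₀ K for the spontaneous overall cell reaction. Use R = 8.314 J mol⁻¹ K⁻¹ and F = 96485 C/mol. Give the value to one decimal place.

15.4

Cathode: Cd²⁺/Cd; anode: Cr²⁺/Cr. E°cell = (-0.38) − (-0.89) = +0.51 V, with n = 2.
ΔG° = −nFE° = −RT ln K, so ln K = nFE°/(RT) = (2)(96485)(+0.51) / ((8.314)(333)) = 35.547.
log₁₀ K = 35.547 / ln 10 = 15.4.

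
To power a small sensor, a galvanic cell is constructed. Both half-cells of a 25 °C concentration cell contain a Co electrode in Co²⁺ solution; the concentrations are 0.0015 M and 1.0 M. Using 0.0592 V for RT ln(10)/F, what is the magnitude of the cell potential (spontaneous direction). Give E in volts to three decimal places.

For a concentration cell E°cell = 0. The 1.0 M side is the cathode (reduction is favoured where [Co²⁺] is higher).
With n = 2, E = −(0.0592/2) log([Co²⁺]ₐₙ/[Co²⁺]꜀ₐₜ) = −(0.0592/2) log(0.0015/1) = −(0.0592/2)(-2.824) = +0.084 V.

+0.084 V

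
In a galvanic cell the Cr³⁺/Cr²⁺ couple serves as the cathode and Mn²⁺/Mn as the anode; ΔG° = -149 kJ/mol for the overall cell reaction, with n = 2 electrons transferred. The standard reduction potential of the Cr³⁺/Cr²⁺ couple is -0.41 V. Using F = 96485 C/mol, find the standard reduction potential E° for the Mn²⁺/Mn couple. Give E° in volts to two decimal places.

E°cell = −ΔG°/(nF) = −(-149×10³)/((2)(96485)) = +0.772 V.
Since Cr³⁺/Cr²⁺ is the cathode and Mn²⁺/Mn the anode, E°cell = E°(Cr³⁺/Cr²⁺) − E°(Mn²⁺/Mn).
So E°(Mn²⁺/Mn) = E°(Cr³⁺/Cr²⁺) − E°cell = (-0.41) − (+0.772) = -1.18 V.

-1.18 V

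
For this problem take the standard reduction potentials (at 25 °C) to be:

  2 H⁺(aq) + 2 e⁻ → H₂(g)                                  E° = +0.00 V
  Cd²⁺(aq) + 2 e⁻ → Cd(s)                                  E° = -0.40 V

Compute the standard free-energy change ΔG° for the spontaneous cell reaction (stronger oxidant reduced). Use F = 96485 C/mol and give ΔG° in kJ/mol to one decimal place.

-77.2 kJ/mol

H⁺/H₂ (E° = +0.00 V) is the cathode; Cd²⁺/Cd (E° = -0.40 V) is the anode, so E°cell = +0.40 V.
Balancing electrons gives n = 2 (lcm of 2 and 2).
ΔG° = −nFE° = −(2)(96485)(+0.40) = -77,188 J = -77.2 kJ/mol.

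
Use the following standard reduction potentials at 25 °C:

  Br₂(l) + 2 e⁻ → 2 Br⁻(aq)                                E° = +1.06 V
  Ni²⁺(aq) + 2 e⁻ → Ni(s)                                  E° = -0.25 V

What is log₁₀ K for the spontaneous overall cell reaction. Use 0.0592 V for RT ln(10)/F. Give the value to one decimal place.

Cathode: Br₂/Br⁻; anode: Ni²⁺/Ni. E°cell = +1.31 V, n = 2.
log K = nE°cell / 0.0592 = (2)(+1.31) / 0.0592 = 44.3.

44.3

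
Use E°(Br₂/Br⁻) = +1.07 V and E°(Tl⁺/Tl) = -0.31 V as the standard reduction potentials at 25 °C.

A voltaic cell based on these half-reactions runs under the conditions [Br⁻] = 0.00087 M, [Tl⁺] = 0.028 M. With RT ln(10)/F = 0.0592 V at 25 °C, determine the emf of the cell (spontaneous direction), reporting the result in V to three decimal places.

+1.653 V

Br₂/Br⁻ is the cathode (higher E°), Tl⁺/Tl the anode: E°cell = +1.07 − (-0.31) = +1.38 V, n = 2.
Overall: Br₂(l) + 2 Tl(s) → 2 Br⁻(aq) + 2 Tl⁺(aq)
Q = [Br⁻]^2·[Tl⁺]^2; log Q = -9.227.
E = E° − (0.0592/n) log Q = +1.38 − (0.0592/2)(-9.227) = +1.653 V.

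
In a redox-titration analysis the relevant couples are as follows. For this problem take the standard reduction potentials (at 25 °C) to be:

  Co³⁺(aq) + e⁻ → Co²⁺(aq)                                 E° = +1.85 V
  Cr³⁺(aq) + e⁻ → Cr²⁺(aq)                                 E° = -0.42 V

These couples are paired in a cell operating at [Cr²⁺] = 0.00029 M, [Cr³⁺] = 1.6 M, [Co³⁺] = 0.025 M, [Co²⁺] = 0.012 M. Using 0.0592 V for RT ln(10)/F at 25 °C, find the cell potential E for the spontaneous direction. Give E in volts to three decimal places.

Co³⁺/Co²⁺ is the cathode (higher E°), Cr³⁺/Cr²⁺ the anode: E°cell = +1.85 − (-0.42) = +2.27 V, n = 1.
Overall: Co³⁺(aq) + Cr²⁺(aq) → Co²⁺(aq) + Cr³⁺(aq)
Q = [Co²⁺]·[Cr³⁺] / ([Co³⁺]·[Cr²⁺]); log Q = 3.423.
E = E° − (0.0592/n) log Q = +2.27 − (0.0592/1)(3.423) = +2.067 V.

+2.067 V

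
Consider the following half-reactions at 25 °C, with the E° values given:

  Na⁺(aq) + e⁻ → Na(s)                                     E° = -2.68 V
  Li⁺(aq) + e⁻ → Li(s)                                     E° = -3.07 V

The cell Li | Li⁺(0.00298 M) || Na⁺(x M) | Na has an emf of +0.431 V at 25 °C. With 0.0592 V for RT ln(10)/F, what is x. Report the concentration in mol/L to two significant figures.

Na⁺/Na is the cathode, Li⁺/Li the anode: E°cell = +0.39 V, n = 1.
Overall reaction: Na⁺(aq) + Li(s) → Na(s) + Li⁺(aq); Q = [Li⁺]^1/[Na⁺]^1.
From E = E° − (0.0592/n) log Q: log Q = (E° − E)·n/0.0592 = (+0.39 − (+0.431))·1/0.0592 = -0.6926.
So 1·log[Na⁺] = 1·log(0.00298) − log Q = -2.5258 − (-0.6926) = -1.8332; [Na⁺] = 10^(-1.8332) ≈ 0.015 M.

0.015 M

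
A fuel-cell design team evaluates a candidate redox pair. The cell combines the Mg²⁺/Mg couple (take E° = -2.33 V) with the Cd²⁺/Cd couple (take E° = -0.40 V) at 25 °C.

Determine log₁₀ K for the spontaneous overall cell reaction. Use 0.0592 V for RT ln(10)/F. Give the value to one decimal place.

Cathode: Cd²⁺/Cd; anode: Mg²⁺/Mg. E°cell = +1.93 V, n = 2.
log K = nE°cell / 0.0592 = (2)(+1.93) / 0.0592 = 65.2.

65.2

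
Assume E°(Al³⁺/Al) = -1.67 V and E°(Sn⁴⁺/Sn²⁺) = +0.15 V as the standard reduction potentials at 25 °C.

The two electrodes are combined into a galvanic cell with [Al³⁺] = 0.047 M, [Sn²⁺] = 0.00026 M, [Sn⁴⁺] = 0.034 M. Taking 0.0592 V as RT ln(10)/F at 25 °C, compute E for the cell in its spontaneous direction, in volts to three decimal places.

Sn⁴⁺/Sn²⁺ is the cathode (higher E°), Al³⁺/Al the anode: E°cell = +0.15 − (-1.67) = +1.82 V, n = 6.
Overall: 3 Sn⁴⁺(aq) + 2 Al(s) → 3 Sn²⁺(aq) + 2 Al³⁺(aq)
Q = [Sn²⁺]^3·[Al³⁺]^2 / ([Sn⁴⁺]^3); log Q = -9.005.
E = E° − (0.0592/n) log Q = +1.82 − (0.0592/6)(-9.005) = +1.909 V.

+1.909 V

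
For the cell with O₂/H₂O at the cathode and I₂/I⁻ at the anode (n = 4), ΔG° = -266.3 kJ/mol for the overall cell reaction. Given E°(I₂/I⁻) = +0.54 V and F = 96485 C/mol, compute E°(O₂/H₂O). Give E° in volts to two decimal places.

+1.23 V

E°cell = −ΔG°/(nF) = −(-266.3×10³)/((4)(96485)) = +0.690 V.
Since O₂/H₂O is the cathode and I₂/I⁻ the anode, E°cell = E°(O₂/H₂O) − E°(I₂/I⁻).
So E°(O₂/H₂O) = E°cell + E°(I₂/I⁻) = +0.690 + (+0.54) = +1.23 V.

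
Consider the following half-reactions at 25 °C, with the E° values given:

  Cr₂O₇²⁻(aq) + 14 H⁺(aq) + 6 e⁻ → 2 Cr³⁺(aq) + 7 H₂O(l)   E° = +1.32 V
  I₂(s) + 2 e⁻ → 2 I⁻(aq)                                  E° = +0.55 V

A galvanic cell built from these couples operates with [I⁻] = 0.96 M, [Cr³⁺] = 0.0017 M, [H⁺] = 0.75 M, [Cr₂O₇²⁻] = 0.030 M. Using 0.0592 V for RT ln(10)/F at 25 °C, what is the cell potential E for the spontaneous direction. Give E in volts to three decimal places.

Cr₂O₇²⁻/Cr³⁺ is the cathode (higher E°), I₂/I⁻ the anode: E°cell = +1.32 − (+0.55) = +0.77 V, n = 6.
Overall: Cr₂O₇²⁻(aq) + 14 H⁺(aq) + 6 I⁻(aq) → 2 Cr³⁺(aq) + 7 H₂O(l) + 3 I₂(s)
Q = [Cr³⁺]^2 / ([Cr₂O₇²⁻]·[H⁺]^14·[I⁻]^6); log Q = -2.161.
E = E° − (0.0592/n) log Q = +0.77 − (0.0592/6)(-2.161) = +0.791 V.

+0.791 V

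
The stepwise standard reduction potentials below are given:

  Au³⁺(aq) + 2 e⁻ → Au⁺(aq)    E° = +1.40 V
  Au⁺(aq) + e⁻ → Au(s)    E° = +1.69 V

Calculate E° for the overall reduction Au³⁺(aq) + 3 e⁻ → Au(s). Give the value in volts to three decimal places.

+1.497 V

Adding the free-energy changes (−nFE°) of the two steps gives −n₃FE°₃ = −n₁FE°₁ − n₂FE°₂.
E°₃ = (2×+1.40 + 1×+1.69) / 3 = (+4.490) / 3 = +1.497 V.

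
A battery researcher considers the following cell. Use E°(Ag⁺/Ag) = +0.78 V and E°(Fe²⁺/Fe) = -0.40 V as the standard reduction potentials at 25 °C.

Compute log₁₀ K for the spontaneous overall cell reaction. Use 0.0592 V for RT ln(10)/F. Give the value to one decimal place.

39.9

Cathode: Ag⁺/Ag; anode: Fe²⁺/Fe. E°cell = +1.18 V, n = 2.
log K = nE°cell / 0.0592 = (2)(+1.18) / 0.0592 = 39.9.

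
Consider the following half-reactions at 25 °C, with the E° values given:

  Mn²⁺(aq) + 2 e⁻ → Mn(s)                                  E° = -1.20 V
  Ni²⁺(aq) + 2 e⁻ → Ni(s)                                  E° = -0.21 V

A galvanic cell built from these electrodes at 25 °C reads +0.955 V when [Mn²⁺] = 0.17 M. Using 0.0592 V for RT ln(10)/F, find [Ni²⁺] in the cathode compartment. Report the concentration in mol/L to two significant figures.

0.011 M

Ni²⁺/Ni is the cathode, Mn²⁺/Mn the anode: E°cell = +0.99 V, n = 2.
Overall reaction: Ni²⁺(aq) + Mn(s) → Ni(s) + Mn²⁺(aq); Q = [Mn²⁺]^1/[Ni²⁺]^1.
From E = E° − (0.0592/n) log Q: log Q = (E° − E)·n/0.0592 = (+0.99 − (+0.955))·2/0.0592 = 1.1824.
So 1·log[Ni²⁺] = 1·log(0.17) − log Q = -0.7696 − (1.1824) = -1.9520; [Ni²⁺] = 10^(-1.9520) ≈ 0.011 M.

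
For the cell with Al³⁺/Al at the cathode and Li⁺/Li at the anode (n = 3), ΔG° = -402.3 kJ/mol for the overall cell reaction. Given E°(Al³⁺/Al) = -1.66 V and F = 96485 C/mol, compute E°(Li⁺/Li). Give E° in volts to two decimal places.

-3.05 V

E°cell = −ΔG°/(nF) = −(-402.3×10³)/((3)(96485)) = +1.390 V.
Since Al³⁺/Al is the cathode and Li⁺/Li the anode, E°cell = E°(Al³⁺/Al) − E°(Li⁺/Li).
So E°(Li⁺/Li) = E°(Al³⁺/Al) − E°cell = (-1.66) − (+1.390) = -3.05 V.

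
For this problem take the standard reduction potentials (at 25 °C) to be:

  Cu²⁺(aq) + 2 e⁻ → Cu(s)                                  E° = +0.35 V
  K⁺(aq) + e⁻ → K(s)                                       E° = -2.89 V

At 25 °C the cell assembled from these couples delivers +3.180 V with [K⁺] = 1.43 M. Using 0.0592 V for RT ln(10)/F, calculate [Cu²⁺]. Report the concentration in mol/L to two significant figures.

0.019 M

Cu²⁺/Cu is the cathode, K⁺/K the anode: E°cell = +3.24 V, n = 2.
Overall reaction: Cu²⁺(aq) + 2 K(s) → Cu(s) + 2 K⁺(aq); Q = [K⁺]^2/[Cu²⁺]^1.
From E = E° − (0.0592/n) log Q: log Q = (E° − E)·n/0.0592 = (+3.24 − (+3.180))·2/0.0592 = 2.0270.
So 1·log[Cu²⁺] = 2·log(1.43) − log Q = 0.3107 − (2.0270) = -1.7163; [Cu²⁺] = 10^(-1.7163) ≈ 0.019 M.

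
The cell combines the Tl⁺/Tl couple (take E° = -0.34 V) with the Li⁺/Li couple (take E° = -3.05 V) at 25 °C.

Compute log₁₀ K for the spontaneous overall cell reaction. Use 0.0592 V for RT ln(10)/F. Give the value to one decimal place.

45.8

Cathode: Tl⁺/Tl; anode: Li⁺/Li. E°cell = +2.71 V, n = 1.
log K = nE°cell / 0.0592 = (1)(+2.71) / 0.0592 = 45.8.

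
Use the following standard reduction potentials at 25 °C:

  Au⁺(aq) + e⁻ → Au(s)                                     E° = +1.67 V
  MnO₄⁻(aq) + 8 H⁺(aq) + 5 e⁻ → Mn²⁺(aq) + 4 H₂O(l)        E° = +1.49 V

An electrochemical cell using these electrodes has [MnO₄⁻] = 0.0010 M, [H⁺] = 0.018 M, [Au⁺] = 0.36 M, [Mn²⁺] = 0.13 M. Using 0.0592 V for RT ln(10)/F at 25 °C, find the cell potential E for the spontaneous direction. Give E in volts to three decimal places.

Au⁺/Au is the cathode (higher E°), MnO₄⁻/Mn²⁺ the anode: E°cell = +1.67 − (+1.49) = +0.18 V, n = 5.
Overall: 5 Au⁺(aq) + Mn²⁺(aq) + 4 H₂O(l) → 5 Au(s) + MnO₄⁻(aq) + 8 H⁺(aq)
Q = [MnO₄⁻]·[H⁺]^8 / ([Au⁺]^5·[Mn²⁺]); log Q = -13.853.
E = E° − (0.0592/n) log Q = +0.18 − (0.0592/5)(-13.853) = +0.344 V.

+0.344 V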